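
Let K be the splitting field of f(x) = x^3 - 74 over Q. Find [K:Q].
[K:Q] = 6

x^3 - 74 has one real root r = 74^(1/3) and two complex roots r*zeta_3, r*zeta_3^2 where zeta_3 = e^(2*pi*i/3). The splitting field is Q(r, zeta_3). [Q(r):Q] = 3 and [Q(zeta_3):Q] = 2 with gcd = 1, so [Q(r, zeta_3):Q] = 3 * 2 = 6.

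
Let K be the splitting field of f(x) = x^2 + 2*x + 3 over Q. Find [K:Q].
[K:Q] = 2

The discriminant of x^2 + (2)*x + (3) is b^2 - 4c = 4 - (12) = -8. Since -8 is not a perfect square in Q, the polynomial is irreducible over Q. Its two roots generate a degree-2 extension, so [K:Q] = 2.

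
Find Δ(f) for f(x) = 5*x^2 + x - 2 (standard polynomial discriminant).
Δ = 41

For a quadratic a x^2 + b x + c the discriminant is Δ = b^2 - 4ac = (1)^2 - 4*(5)*(-2) = 1 - (-40) = 41.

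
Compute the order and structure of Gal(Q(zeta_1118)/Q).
|Gal(Q(zeta_1118)/Q)| = phi(1118) = 504; group ≅ (Z/1118Z)^* ≅ Z/12Z × Z/42Z

The n-th cyclotomic polynomial Φ_1118(x) is the minimal polynomial of zeta_1118 over Q and has degree phi(1118) = 504. So Q(zeta_1118) is a degree-504 Galois extension with Galois group (Z/1118Z)^*. By CRT, (Z/1118Z)^* ≅ (Z/2Z)^* × (Z/13Z)^* × (Z/43Z)^*. Each prime-power unit group is (Z/2Z)^* ≅ trivial group (order 1); (Z/13Z)^* ≅ Z/12Z; (Z/43Z)^* ≅ Z/42Z. Hence Gal(Q(zeta_1118)/Q) ≅ Z/12Z × Z/42Z.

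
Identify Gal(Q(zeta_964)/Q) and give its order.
|Gal(Q(zeta_964)/Q)| = phi(964) = 480; group ≅ (Z/964Z)^* ≅ Z/2Z × Z/240Z

The n-th cyclotomic polynomial Φ_964(x) is the minimal polynomial of zeta_964 over Q and has degree phi(964) = 480. So Q(zeta_964) is a degree-480 Galois extension with Galois group (Z/964Z)^*. By CRT, (Z/964Z)^* ≅ (Z/4Z)^* × (Z/241Z)^*. Each prime-power unit group is (Z/4Z)^* ≅ Z/2Z; (Z/241Z)^* ≅ Z/240Z. Hence Gal(Q(zeta_964)/Q) ≅ Z/2Z × Z/240Z.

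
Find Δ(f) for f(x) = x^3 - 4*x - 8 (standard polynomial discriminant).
Δ = -1472

For a depressed cubic x^3 + p x + q the discriminant is Δ = -4 p^3 - 27 q^2 = -4*(-4)^3 - 27*(-8)^2 = 256 - 1728 = -1472.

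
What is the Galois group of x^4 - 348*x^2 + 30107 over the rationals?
Gal(K/Q) = V_4 (Klein four-group, Z/2Z × Z/2Z)

f factors as (x^2 - 161)(x^2 - 187), so the splitting field is K = Q(sqrt(161), sqrt(187)). The elements 161, 187, 30107 are all non-squares in Q, so sqrt(161) and sqrt(187) generate independent quadratic extensions. Thus [K:Q] = 4 and Gal(K/Q) is generated by the two order-2 automorphisms sqrt(161) ↦ -sqrt(161) and sqrt(187) ↦ -sqrt(187), giving V_4.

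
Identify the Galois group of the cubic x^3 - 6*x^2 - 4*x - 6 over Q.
Gal(K/Q) = S_3 (symmetric group of order 6)

Compute the discriminant of x^3 + (-6)*x^2 + (-4)*x + (-6): Δ = -7916. Since Δ is not a rational square, the Galois group is not contained in A_3; it must be the full S_3 (irreducibility of the cubic rules out anything smaller).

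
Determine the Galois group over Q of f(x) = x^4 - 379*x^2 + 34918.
Gal(K/Q) = V_4 (Klein four-group, Z/2Z × Z/2Z)

f factors as (x^2 - 158)(x^2 - 221), so the splitting field is K = Q(sqrt(158), sqrt(221)). The elements 158, 221, 34918 are all non-squares in Q, so sqrt(158) and sqrt(221) generate independent quadratic extensions. Thus [K:Q] = 4 and Gal(K/Q) is generated by the two order-2 automorphisms sqrt(158) ↦ -sqrt(158) and sqrt(221) ↦ -sqrt(221), giving V_4.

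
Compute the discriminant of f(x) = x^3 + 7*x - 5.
Δ = -2047

For a depressed cubic x^3 + p x + q the discriminant is Δ = -4 p^3 - 27 q^2 = -4*(7)^3 - 27*(-5)^2 = -1372 - 675 = -2047.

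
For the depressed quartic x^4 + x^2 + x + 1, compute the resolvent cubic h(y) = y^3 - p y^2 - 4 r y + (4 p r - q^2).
h(y) = y^3 - y^2 - 4*y + 3

Identify coefficients: p = 1, q = 1, r = 1.
Plug into h(y) = y^3 - p y^2 - 4 r y + (4 p r - q^2):
  h(y) = y^3 - (1) y^2 - 4*(1) y + (4*(1)*(1) - (1)^2)
       = y^3 + (-1) y^2 + (-4) y + (3).
Simplifying: h(y) = y^3 - y^2 - 4*y + 3.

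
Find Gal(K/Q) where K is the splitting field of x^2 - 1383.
Gal(K/Q) = Z/2Z (cyclic of order 2)

x^2 - 1383 is irreducible over Q since 1383 is not a rational square. The splitting field Q(sqrt(1383)) has degree 2 over Q, and its unique nontrivial automorphism is sqrt(1383) ↦ -sqrt(1383). Hence Gal(Q(sqrt(1383))/Q) = Z/2Z.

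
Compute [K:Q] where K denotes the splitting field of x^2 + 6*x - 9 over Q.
[K:Q] = 2

The discriminant of x^2 + (6)*x + (-9) is b^2 - 4c = 36 - (-36) = 72. Since 72 is not a perfect square in Q, the polynomial is irreducible over Q. Its two roots generate a degree-2 extension, so [K:Q] = 2.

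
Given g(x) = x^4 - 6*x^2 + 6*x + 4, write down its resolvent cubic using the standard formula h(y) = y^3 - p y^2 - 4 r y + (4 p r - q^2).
h(y) = y^3 + 6*y^2 - 16*y - 132

Identify coefficients: p = -6, q = 6, r = 4.
Plug into h(y) = y^3 - p y^2 - 4 r y + (4 p r - q^2):
  h(y) = y^3 - (-6) y^2 - 4*(4) y + (4*(-6)*(4) - (6)^2)
       = y^3 + (6) y^2 + (-16) y + (-132).
Simplifying: h(y) = y^3 + 6*y^2 - 16*y - 132.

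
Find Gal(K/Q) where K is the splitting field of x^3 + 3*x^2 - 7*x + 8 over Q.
Gal(K/Q) = S_3 (symmetric group of order 6)

Compute the discriminant of x^3 + (3)*x^2 + (-7)*x + (8): Δ = -3803. Since Δ is not a rational square, the Galois group is not contained in A_3; it must be the full S_3 (irreducibility of the cubic rules out anything smaller).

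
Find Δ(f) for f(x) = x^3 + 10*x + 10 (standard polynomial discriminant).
Δ = -6700

For a depressed cubic x^3 + p x + q the discriminant is Δ = -4 p^3 - 27 q^2 = -4*(10)^3 - 27*(10)^2 = -4000 - 2700 = -6700.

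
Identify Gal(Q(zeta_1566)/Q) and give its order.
|Gal(Q(zeta_1566)/Q)| = phi(1566) = 504; group ≅ (Z/1566Z)^* ≅ Z/18Z × Z/28Z

The n-th cyclotomic polynomial Φ_1566(x) is the minimal polynomial of zeta_1566 over Q and has degree phi(1566) = 504. So Q(zeta_1566) is a degree-504 Galois extension with Galois group (Z/1566Z)^*. By CRT, (Z/1566Z)^* ≅ (Z/2Z)^* × (Z/27Z)^* × (Z/29Z)^*. Each prime-power unit group is (Z/2Z)^* ≅ trivial group (order 1); (Z/27Z)^* ≅ Z/18Z; (Z/29Z)^* ≅ Z/28Z. Hence Gal(Q(zeta_1566)/Q) ≅ Z/18Z × Z/28Z.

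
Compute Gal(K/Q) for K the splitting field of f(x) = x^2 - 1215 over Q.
Gal(K/Q) = Z/2Z (cyclic of order 2)

x^2 - 1215 is irreducible over Q since 1215 is not a rational square. The splitting field Q(sqrt(1215)) has degree 2 over Q, and its unique nontrivial automorphism is sqrt(1215) ↦ -sqrt(1215). Hence Gal(Q(sqrt(1215))/Q) = Z/2Z.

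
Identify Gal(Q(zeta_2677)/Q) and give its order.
|Gal(Q(zeta_2677)/Q)| = phi(2677) = 2676; group ≅ (Z/2677Z)^* ≅ Z/2676Z

The n-th cyclotomic polynomial Φ_2677(x) is the minimal polynomial of zeta_2677 over Q and has degree phi(2677) = 2676. So Q(zeta_2677) is a degree-2676 Galois extension with Galois group (Z/2677Z)^*. (Z/2677Z)^* is cyclic since 2677 is an odd prime power (or 4). Hence Gal(Q(zeta_2677)/Q) ≅ Z/2676Z.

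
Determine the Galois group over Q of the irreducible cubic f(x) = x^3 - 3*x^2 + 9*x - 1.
Gal(K/Q) = S_3 (symmetric group of order 6)

Compute the discriminant of x^3 + (-3)*x^2 + (9)*x + (-1): Δ = -1836. Since Δ is not a rational square, the Galois group is not contained in A_3; it must be the full S_3 (irreducibility of the cubic rules out anything smaller).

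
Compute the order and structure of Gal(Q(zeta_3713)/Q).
|Gal(Q(zeta_3713)/Q)| = phi(3713) = 3588; group ≅ (Z/3713Z)^* ≅ Z/46Z × Z/78Z

The n-th cyclotomic polynomial Φ_3713(x) is the minimal polynomial of zeta_3713 over Q and has degree phi(3713) = 3588. So Q(zeta_3713) is a degree-3588 Galois extension with Galois group (Z/3713Z)^*. By CRT, (Z/3713Z)^* ≅ (Z/47Z)^* × (Z/79Z)^*. Each prime-power unit group is (Z/47Z)^* ≅ Z/46Z; (Z/79Z)^* ≅ Z/78Z. Hence Gal(Q(zeta_3713)/Q) ≅ Z/46Z × Z/78Z.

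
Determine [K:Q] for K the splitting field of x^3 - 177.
[K:Q] = 6

x^3 - 177 has one real root r = 177^(1/3) and two complex roots r*zeta_3, r*zeta_3^2 where zeta_3 = e^(2*pi*i/3). The splitting field is Q(r, zeta_3). [Q(r):Q] = 3 and [Q(zeta_3):Q] = 2 with gcd = 1, so [Q(r, zeta_3):Q] = 3 * 2 = 6.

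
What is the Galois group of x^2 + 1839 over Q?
Gal(K/Q) = Z/2Z (cyclic of order 2)

x^2 + 1839 is irreducible over Q since -1839 is not a rational square. The splitting field Q(sqrt(-1839)) has degree 2 over Q, and its unique nontrivial automorphism is sqrt(-1839) ↦ -sqrt(-1839). Hence Gal(Q(sqrt(-1839))/Q) = Z/2Z.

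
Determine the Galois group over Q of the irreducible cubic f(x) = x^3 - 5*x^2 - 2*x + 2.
Gal(K/Q) = S_3 (symmetric group of order 6)

Compute the discriminant of x^3 + (-5)*x^2 + (-2)*x + (2): Δ = 1384. Since Δ is not a rational square, the Galois group is not contained in A_3; it must be the full S_3 (irreducibility of the cubic rules out anything smaller).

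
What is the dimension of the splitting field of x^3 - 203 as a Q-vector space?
[K:Q] = 6

x^3 - 203 has one real root r = 203^(1/3) and two complex roots r*zeta_3, r*zeta_3^2 where zeta_3 = e^(2*pi*i/3). The splitting field is Q(r, zeta_3). [Q(r):Q] = 3 and [Q(zeta_3):Q] = 2 with gcd = 1, so [Q(r, zeta_3):Q] = 3 * 2 = 6.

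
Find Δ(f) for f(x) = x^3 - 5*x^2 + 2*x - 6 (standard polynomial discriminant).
Δ = -2824

For x^3 + a x^2 + b x + c the discriminant is Δ = 18 a b c - 4 a^3 c + a^2 b^2 - 4 b^3 - 27 c^2.
Plug a = -5, b = 2, c = -6:
  18*(-5)*(2)*(-6) - 4*(-5)^3*(-6) + (-5)^2*(2)^2 - 4*(2)^3 - 27*(-6)^2
  = 1080 + (-3000) + 100 + (-32) + (-972)
  = -2824.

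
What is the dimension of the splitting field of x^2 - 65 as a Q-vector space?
[K:Q] = 2

The polynomial x^2 - 65 is irreducible over Q since 65 is not a perfect square. Its splitting field is Q(sqrt(65)), which has degree 2 over Q.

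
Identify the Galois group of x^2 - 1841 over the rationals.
Gal(K/Q) = Z/2Z (cyclic of order 2)

x^2 - 1841 is irreducible over Q since 1841 is not a rational square. The splitting field Q(sqrt(1841)) has degree 2 over Q, and its unique nontrivial automorphism is sqrt(1841) ↦ -sqrt(1841). Hence Gal(Q(sqrt(1841))/Q) = Z/2Z.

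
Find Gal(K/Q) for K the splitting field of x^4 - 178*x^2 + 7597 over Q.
Gal(K/Q) = V_4 (Klein four-group, Z/2Z × Z/2Z)

f factors as (x^2 - 107)(x^2 - 71), so the splitting field is K = Q(sqrt(107), sqrt(71)). The elements 107, 71, 7597 are all non-squares in Q, so sqrt(107) and sqrt(71) generate independent quadratic extensions. Thus [K:Q] = 4 and Gal(K/Q) is generated by the two order-2 automorphisms sqrt(107) ↦ -sqrt(107) and sqrt(71) ↦ -sqrt(71), giving V_4.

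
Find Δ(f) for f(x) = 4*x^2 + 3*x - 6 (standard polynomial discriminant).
Δ = 105

For a quadratic a x^2 + b x + c the discriminant is Δ = b^2 - 4ac = (3)^2 - 4*(4)*(-6) = 9 - (-96) = 105.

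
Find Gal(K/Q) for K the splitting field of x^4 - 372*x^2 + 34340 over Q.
Gal(K/Q) = V_4 (Klein four-group, Z/2Z × Z/2Z)

f factors as (x^2 - 170)(x^2 - 202), so the splitting field is K = Q(sqrt(170), sqrt(202)). The elements 170, 202, 34340 are all non-squares in Q, so sqrt(170) and sqrt(202) generate independent quadratic extensions. Thus [K:Q] = 4 and Gal(K/Q) is generated by the two order-2 automorphisms sqrt(170) ↦ -sqrt(170) and sqrt(202) ↦ -sqrt(202), giving V_4.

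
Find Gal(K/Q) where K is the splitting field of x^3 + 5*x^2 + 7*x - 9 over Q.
Gal(K/Q) = S_3 (symmetric group of order 6)

Compute the discriminant of x^3 + (5)*x^2 + (7)*x + (-9): Δ = -3504. Since Δ is not a rational square, the Galois group is not contained in A_3; it must be the full S_3 (irreducibility of the cubic rules out anything smaller).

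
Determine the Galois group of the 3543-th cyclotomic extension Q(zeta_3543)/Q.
|Gal(Q(zeta_3543)/Q)| = phi(3543) = 2360; group ≅ (Z/3543Z)^* ≅ Z/2Z × Z/1180Z

The n-th cyclotomic polynomial Φ_3543(x) is the minimal polynomial of zeta_3543 over Q and has degree phi(3543) = 2360. So Q(zeta_3543) is a degree-2360 Galois extension with Galois group (Z/3543Z)^*. By CRT, (Z/3543Z)^* ≅ (Z/3Z)^* × (Z/1181Z)^*. Each prime-power unit group is (Z/3Z)^* ≅ Z/2Z; (Z/1181Z)^* ≅ Z/1180Z. Hence Gal(Q(zeta_3543)/Q) ≅ Z/2Z × Z/1180Z.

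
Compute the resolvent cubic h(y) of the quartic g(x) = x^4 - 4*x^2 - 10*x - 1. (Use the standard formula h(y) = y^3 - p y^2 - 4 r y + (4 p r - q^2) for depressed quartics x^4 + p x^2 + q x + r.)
h(y) = y^3 + 4*y^2 + 4*y - 84

Identify coefficients: p = -4, q = -10, r = -1.
Plug into h(y) = y^3 - p y^2 - 4 r y + (4 p r - q^2):
  h(y) = y^3 - (-4) y^2 - 4*(-1) y + (4*(-4)*(-1) - (-10)^2)
       = y^3 + (4) y^2 + (4) y + (-84).
Simplifying: h(y) = y^3 + 4*y^2 + 4*y - 84.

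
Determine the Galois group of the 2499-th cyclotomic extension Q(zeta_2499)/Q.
|Gal(Q(zeta_2499)/Q)| = phi(2499) = 1344; group ≅ (Z/2499Z)^* ≅ Z/2Z × Z/16Z × Z/42Z

The n-th cyclotomic polynomial Φ_2499(x) is the minimal polynomial of zeta_2499 over Q and has degree phi(2499) = 1344. So Q(zeta_2499) is a degree-1344 Galois extension with Galois group (Z/2499Z)^*. By CRT, (Z/2499Z)^* ≅ (Z/3Z)^* × (Z/49Z)^* × (Z/17Z)^*. Each prime-power unit group is (Z/3Z)^* ≅ Z/2Z; (Z/49Z)^* ≅ Z/42Z; (Z/17Z)^* ≅ Z/16Z. Hence Gal(Q(zeta_2499)/Q) ≅ Z/2Z × Z/16Z × Z/42Z.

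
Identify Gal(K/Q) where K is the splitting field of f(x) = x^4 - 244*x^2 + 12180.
Gal(K/Q) = V_4 (Klein four-group, Z/2Z × Z/2Z)

f factors as (x^2 - 70)(x^2 - 174), so the splitting field is K = Q(sqrt(70), sqrt(174)). The elements 70, 174, 12180 are all non-squares in Q, so sqrt(70) and sqrt(174) generate independent quadratic extensions. Thus [K:Q] = 4 and Gal(K/Q) is generated by the two order-2 automorphisms sqrt(70) ↦ -sqrt(70) and sqrt(174) ↦ -sqrt(174), giving V_4.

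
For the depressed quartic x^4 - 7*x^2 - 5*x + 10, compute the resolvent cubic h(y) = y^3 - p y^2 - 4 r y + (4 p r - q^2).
h(y) = y^3 + 7*y^2 - 40*y - 305

Identify coefficients: p = -7, q = -5, r = 10.
Plug into h(y) = y^3 - p y^2 - 4 r y + (4 p r - q^2):
  h(y) = y^3 - (-7) y^2 - 4*(10) y + (4*(-7)*(10) - (-5)^2)
       = y^3 + (7) y^2 + (-40) y + (-305).
Simplifying: h(y) = y^3 + 7*y^2 - 40*y - 305.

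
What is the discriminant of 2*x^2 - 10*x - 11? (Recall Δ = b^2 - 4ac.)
Δ = 188

For a quadratic a x^2 + b x + c the discriminant is Δ = b^2 - 4ac = (-10)^2 - 4*(2)*(-11) = 100 - (-88) = 188.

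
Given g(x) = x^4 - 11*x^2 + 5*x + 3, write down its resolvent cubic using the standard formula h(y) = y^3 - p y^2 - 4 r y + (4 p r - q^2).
h(y) = y^3 + 11*y^2 - 12*y - 157

Identify coefficients: p = -11, q = 5, r = 3.
Plug into h(y) = y^3 - p y^2 - 4 r y + (4 p r - q^2):
  h(y) = y^3 - (-11) y^2 - 4*(3) y + (4*(-11)*(3) - (5)^2)
       = y^3 + (11) y^2 + (-12) y + (-157).
Simplifying: h(y) = y^3 + 11*y^2 - 12*y - 157.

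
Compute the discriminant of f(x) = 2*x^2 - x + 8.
Δ = -63

For a quadratic a x^2 + b x + c the discriminant is Δ = b^2 - 4ac = (-1)^2 - 4*(2)*(8) = 1 - (64) = -63.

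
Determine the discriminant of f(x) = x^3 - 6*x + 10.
Δ = -1836

For a depressed cubic x^3 + p x + q the discriminant is Δ = -4 p^3 - 27 q^2 = -4*(-6)^3 - 27*(10)^2 = 864 - 2700 = -1836.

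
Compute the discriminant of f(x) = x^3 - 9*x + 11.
Δ = -351

For a depressed cubic x^3 + p x + q the discriminant is Δ = -4 p^3 - 27 q^2 = -4*(-9)^3 - 27*(11)^2 = 2916 - 3267 = -351.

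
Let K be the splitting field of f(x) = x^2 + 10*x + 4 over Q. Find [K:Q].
[K:Q] = 2

The discriminant of x^2 + (10)*x + (4) is b^2 - 4c = 100 - (16) = 84. Since 84 is not a perfect square in Q, the polynomial is irreducible over Q. Its two roots generate a degree-2 extension, so [K:Q] = 2.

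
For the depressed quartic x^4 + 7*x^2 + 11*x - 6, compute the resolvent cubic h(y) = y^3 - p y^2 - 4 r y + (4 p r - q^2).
h(y) = y^3 - 7*y^2 + 24*y - 289

Identify coefficients: p = 7, q = 11, r = -6.
Plug into h(y) = y^3 - p y^2 - 4 r y + (4 p r - q^2):
  h(y) = y^3 - (7) y^2 - 4*(-6) y + (4*(7)*(-6) - (11)^2)
       = y^3 + (-7) y^2 + (24) y + (-289).
Simplifying: h(y) = y^3 - 7*y^2 + 24*y - 289.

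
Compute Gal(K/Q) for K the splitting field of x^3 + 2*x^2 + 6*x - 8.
Gal(K/Q) = S_3 (symmetric group of order 6)

Compute the discriminant of x^3 + (2)*x^2 + (6)*x + (-8): Δ = -3920. Since Δ is not a rational square, the Galois group is not contained in A_3; it must be the full S_3 (irreducibility of the cubic rules out anything smaller).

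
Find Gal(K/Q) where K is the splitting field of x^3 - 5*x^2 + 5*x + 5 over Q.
Gal(K/Q) = S_3 (symmetric group of order 6)

Compute the discriminant of x^3 + (-5)*x^2 + (5)*x + (5): Δ = -300. Since Δ is not a rational square, the Galois group is not contained in A_3; it must be the full S_3 (irreducibility of the cubic rules out anything smaller).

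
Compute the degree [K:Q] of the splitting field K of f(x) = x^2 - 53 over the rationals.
[K:Q] = 2

The polynomial x^2 - 53 is irreducible over Q since 53 is not a perfect square. Its splitting field is Q(sqrt(53)), which has degree 2 over Q.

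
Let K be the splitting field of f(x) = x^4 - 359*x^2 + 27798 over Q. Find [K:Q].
[K:Q] = 4

f factors as (x^2 - 113)(x^2 - 246); the splitting field is K = Q(sqrt(113), sqrt(246)). Since 113, 246, and 27798 are all non-squares in Q, the three subfields Q(sqrt(113)), Q(sqrt(246)), Q(sqrt(27798)) are distinct degree-2 extensions, so [K:Q] = 4 (Klein four Galois group).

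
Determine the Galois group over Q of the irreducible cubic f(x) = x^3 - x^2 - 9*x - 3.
Gal(K/Q) = S_3 (symmetric group of order 6)

Compute the discriminant of x^3 + (-1)*x^2 + (-9)*x + (-3): Δ = 2256. Since Δ is not a rational square, the Galois group is not contained in A_3; it must be the full S_3 (irreducibility of the cubic rules out anything smaller).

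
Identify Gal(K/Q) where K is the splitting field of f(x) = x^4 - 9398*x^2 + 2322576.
Gal(K/Q) = Z/2Z (cyclic of order 2)

f factors as (x^2 - 254)(x^2 - 9144), so the splitting field is K = Q(sqrt(254), sqrt(9144)). The squarefree part of 254 is 254 and the squarefree part of 9144 is also 254, so sqrt(254) and sqrt(9144) are both rational multiples of sqrt(254). Hence Q(sqrt(254)) = Q(sqrt(9144)) = Q(sqrt(254)), and the splitting field collapses to a single degree-2 extension with Galois group Z/2Z.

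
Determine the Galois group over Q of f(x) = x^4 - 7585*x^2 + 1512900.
Gal(K/Q) = Z/2Z (cyclic of order 2)

f factors as (x^2 - 205)(x^2 - 7380), so the splitting field is K = Q(sqrt(205), sqrt(7380)). The squarefree part of 205 is 205 and the squarefree part of 7380 is also 205, so sqrt(205) and sqrt(7380) are both rational multiples of sqrt(205). Hence Q(sqrt(205)) = Q(sqrt(7380)) = Q(sqrt(205)), and the splitting field collapses to a single degree-2 extension with Galois group Z/2Z.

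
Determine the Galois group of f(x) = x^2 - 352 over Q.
Gal(K/Q) = Z/2Z (cyclic of order 2)

x^2 - 352 is irreducible over Q since 352 is not a rational square. The splitting field Q(sqrt(352)) has degree 2 over Q, and its unique nontrivial automorphism is sqrt(352) ↦ -sqrt(352). Hence Gal(Q(sqrt(352))/Q) = Z/2Z.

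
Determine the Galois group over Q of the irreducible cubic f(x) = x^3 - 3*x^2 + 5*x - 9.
Gal(K/Q) = S_3 (symmetric group of order 6)

Compute the discriminant of x^3 + (-3)*x^2 + (5)*x + (-9): Δ = -1004. Since Δ is not a rational square, the Galois group is not contained in A_3; it must be the full S_3 (irreducibility of the cubic rules out anything smaller).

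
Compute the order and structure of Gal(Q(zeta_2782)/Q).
|Gal(Q(zeta_2782)/Q)| = phi(2782) = 1272; group ≅ (Z/2782Z)^* ≅ Z/12Z × Z/106Z

The n-th cyclotomic polynomial Φ_2782(x) is the minimal polynomial of zeta_2782 over Q and has degree phi(2782) = 1272. So Q(zeta_2782) is a degree-1272 Galois extension with Galois group (Z/2782Z)^*. By CRT, (Z/2782Z)^* ≅ (Z/2Z)^* × (Z/13Z)^* × (Z/107Z)^*. Each prime-power unit group is (Z/2Z)^* ≅ trivial group (order 1); (Z/13Z)^* ≅ Z/12Z; (Z/107Z)^* ≅ Z/106Z. Hence Gal(Q(zeta_2782)/Q) ≅ Z/12Z × Z/106Z.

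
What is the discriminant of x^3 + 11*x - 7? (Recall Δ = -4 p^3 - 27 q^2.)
Δ = -6647

For a depressed cubic x^3 + p x + q the discriminant is Δ = -4 p^3 - 27 q^2 = -4*(11)^3 - 27*(-7)^2 = -5324 - 1323 = -6647.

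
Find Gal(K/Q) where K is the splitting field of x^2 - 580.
Gal(K/Q) = Z/2Z (cyclic of order 2)

x^2 - 580 is irreducible over Q since 580 is not a rational square. The splitting field Q(sqrt(580)) has degree 2 over Q, and its unique nontrivial automorphism is sqrt(580) ↦ -sqrt(580). Hence Gal(Q(sqrt(580))/Q) = Z/2Z.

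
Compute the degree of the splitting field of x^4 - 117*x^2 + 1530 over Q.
[K:Q] = 4

f factors as (x^2 - 102)(x^2 - 15); the splitting field is K = Q(sqrt(102), sqrt(15)). Since 102, 15, and 1530 are all non-squares in Q, the three subfields Q(sqrt(102)), Q(sqrt(15)), Q(sqrt(1530)) are distinct degree-2 extensions, so [K:Q] = 4 (Klein four Galois group).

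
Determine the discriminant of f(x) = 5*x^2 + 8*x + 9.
Δ = -116

For a quadratic a x^2 + b x + c the discriminant is Δ = b^2 - 4ac = (8)^2 - 4*(5)*(9) = 64 - (180) = -116.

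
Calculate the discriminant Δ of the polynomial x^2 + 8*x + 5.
Δ = 44

For a quadratic a x^2 + b x + c the discriminant is Δ = b^2 - 4ac = (8)^2 - 4*(1)*(5) = 64 - (20) = 44.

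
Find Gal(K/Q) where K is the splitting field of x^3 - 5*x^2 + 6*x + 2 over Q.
Gal(K/Q) = S_3 (symmetric group of order 6)

Compute the discriminant of x^3 + (-5)*x^2 + (6)*x + (2): Δ = -152. Since Δ is not a rational square, the Galois group is not contained in A_3; it must be the full S_3 (irreducibility of the cubic rules out anything smaller).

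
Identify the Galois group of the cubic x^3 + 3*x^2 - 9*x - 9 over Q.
Gal(K/Q) = S_3 (symmetric group of order 6)

Compute the discriminant of x^3 + (3)*x^2 + (-9)*x + (-9): Δ = 6804. Since Δ is not a rational square, the Galois group is not contained in A_3; it must be the full S_3 (irreducibility of the cubic rules out anything smaller).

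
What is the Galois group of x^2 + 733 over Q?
Gal(K/Q) = Z/2Z (cyclic of order 2)

x^2 + 733 is irreducible over Q since -733 is not a rational square. The splitting field Q(sqrt(-733)) has degree 2 over Q, and its unique nontrivial automorphism is sqrt(-733) ↦ -sqrt(-733). Hence Gal(Q(sqrt(-733))/Q) = Z/2Z.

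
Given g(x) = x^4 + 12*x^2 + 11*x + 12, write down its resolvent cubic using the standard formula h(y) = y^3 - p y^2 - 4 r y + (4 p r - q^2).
h(y) = y^3 - 12*y^2 - 48*y + 455

Identify coefficients: p = 12, q = 11, r = 12.
Plug into h(y) = y^3 - p y^2 - 4 r y + (4 p r - q^2):
  h(y) = y^3 - (12) y^2 - 4*(12) y + (4*(12)*(12) - (11)^2)
       = y^3 + (-12) y^2 + (-48) y + (455).
Simplifying: h(y) = y^3 - 12*y^2 - 48*y + 455.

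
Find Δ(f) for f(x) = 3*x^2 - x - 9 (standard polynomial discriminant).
Δ = 109

For a quadratic a x^2 + b x + c the discriminant is Δ = b^2 - 4ac = (-1)^2 - 4*(3)*(-9) = 1 - (-108) = 109.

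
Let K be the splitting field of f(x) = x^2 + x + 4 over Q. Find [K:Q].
[K:Q] = 2

The discriminant of x^2 + (1)*x + (4) is b^2 - 4c = 1 - (16) = -15. Since -15 is not a perfect square in Q, the polynomial is irreducible over Q. Its two roots generate a degree-2 extension, so [K:Q] = 2.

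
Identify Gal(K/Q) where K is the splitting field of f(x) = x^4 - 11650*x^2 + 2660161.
Gal(K/Q) = Z/2Z (cyclic of order 2)

f factors as (x^2 - 11417)(x^2 - 233), so the splitting field is K = Q(sqrt(11417), sqrt(233)). The squarefree part of 11417 is 233 and the squarefree part of 233 is also 233, so sqrt(11417) and sqrt(233) are both rational multiples of sqrt(233). Hence Q(sqrt(11417)) = Q(sqrt(233)) = Q(sqrt(233)), and the splitting field collapses to a single degree-2 extension with Galois group Z/2Z.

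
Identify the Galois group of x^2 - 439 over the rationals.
Gal(K/Q) = Z/2Z (cyclic of order 2)

x^2 - 439 is irreducible over Q since 439 is not a rational square. The splitting field Q(sqrt(439)) has degree 2 over Q, and its unique nontrivial automorphism is sqrt(439) ↦ -sqrt(439). Hence Gal(Q(sqrt(439))/Q) = Z/2Z.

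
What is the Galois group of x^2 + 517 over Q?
Gal(K/Q) = Z/2Z (cyclic of order 2)

x^2 + 517 is irreducible over Q since -517 is not a rational square. The splitting field Q(sqrt(-517)) has degree 2 over Q, and its unique nontrivial automorphism is sqrt(-517) ↦ -sqrt(-517). Hence Gal(Q(sqrt(-517))/Q) = Z/2Z.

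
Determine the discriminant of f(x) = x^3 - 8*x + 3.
Δ = 1805

For x^3 + a x^2 + b x + c the discriminant is Δ = 18 a b c - 4 a^3 c + a^2 b^2 - 4 b^3 - 27 c^2.
Plug a = 0, b = -8, c = 3:
  18*(0)*(-8)*(3) - 4*(0)^3*(3) + (0)^2*(-8)^2 - 4*(-8)^3 - 27*(3)^2
  = 0 + (0) + 0 + (2048) + (-243)
  = 1805.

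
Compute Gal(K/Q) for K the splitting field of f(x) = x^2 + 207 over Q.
Gal(K/Q) = Z/2Z (cyclic of order 2)

x^2 + 207 is irreducible over Q since -207 is not a rational square. The splitting field Q(sqrt(-207)) has degree 2 over Q, and its unique nontrivial automorphism is sqrt(-207) ↦ -sqrt(-207). Hence Gal(Q(sqrt(-207))/Q) = Z/2Z.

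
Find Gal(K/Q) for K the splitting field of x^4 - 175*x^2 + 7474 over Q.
Gal(K/Q) = V_4 (Klein four-group, Z/2Z × Z/2Z)

f factors as (x^2 - 74)(x^2 - 101), so the splitting field is K = Q(sqrt(74), sqrt(101)). The elements 74, 101, 7474 are all non-squares in Q, so sqrt(74) and sqrt(101) generate independent quadratic extensions. Thus [K:Q] = 4 and Gal(K/Q) is generated by the two order-2 automorphisms sqrt(74) ↦ -sqrt(74) and sqrt(101) ↦ -sqrt(101), giving V_4.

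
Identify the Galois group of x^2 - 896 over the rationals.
Gal(K/Q) = Z/2Z (cyclic of order 2)

x^2 - 896 is irreducible over Q since 896 is not a rational square. The splitting field Q(sqrt(896)) has degree 2 over Q, and its unique nontrivial automorphism is sqrt(896) ↦ -sqrt(896). Hence Gal(Q(sqrt(896))/Q) = Z/2Z.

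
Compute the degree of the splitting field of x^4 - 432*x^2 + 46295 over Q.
[K:Q] = 4

f factors as (x^2 - 235)(x^2 - 197); the splitting field is K = Q(sqrt(235), sqrt(197)). Since 235, 197, and 46295 are all non-squares in Q, the three subfields Q(sqrt(235)), Q(sqrt(197)), Q(sqrt(46295)) are distinct degree-2 extensions, so [K:Q] = 4 (Klein four Galois group).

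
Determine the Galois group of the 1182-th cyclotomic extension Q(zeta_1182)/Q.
|Gal(Q(zeta_1182)/Q)| = phi(1182) = 392; group ≅ (Z/1182Z)^* ≅ Z/2Z × Z/196Z

The n-th cyclotomic polynomial Φ_1182(x) is the minimal polynomial of zeta_1182 over Q and has degree phi(1182) = 392. So Q(zeta_1182) is a degree-392 Galois extension with Galois group (Z/1182Z)^*. By CRT, (Z/1182Z)^* ≅ (Z/2Z)^* × (Z/3Z)^* × (Z/197Z)^*. Each prime-power unit group is (Z/2Z)^* ≅ trivial group (order 1); (Z/3Z)^* ≅ Z/2Z; (Z/197Z)^* ≅ Z/196Z. Hence Gal(Q(zeta_1182)/Q) ≅ Z/2Z × Z/196Z.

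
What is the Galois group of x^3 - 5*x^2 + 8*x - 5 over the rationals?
Gal(K/Q) = S_3 (symmetric group of order 6)

Compute the discriminant of x^3 + (-5)*x^2 + (8)*x + (-5): Δ = -23. Since Δ is not a rational square, the Galois group is not contained in A_3; it must be the full S_3 (irreducibility of the cubic rules out anything smaller).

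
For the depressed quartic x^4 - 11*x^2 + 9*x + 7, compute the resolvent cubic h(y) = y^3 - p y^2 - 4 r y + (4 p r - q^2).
h(y) = y^3 + 11*y^2 - 28*y - 389

Identify coefficients: p = -11, q = 9, r = 7.
Plug into h(y) = y^3 - p y^2 - 4 r y + (4 p r - q^2):
  h(y) = y^3 - (-11) y^2 - 4*(7) y + (4*(-11)*(7) - (9)^2)
       = y^3 + (11) y^2 + (-28) y + (-389).
Simplifying: h(y) = y^3 + 11*y^2 - 28*y - 389.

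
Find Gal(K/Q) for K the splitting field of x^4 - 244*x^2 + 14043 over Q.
Gal(K/Q) = V_4 (Klein four-group, Z/2Z × Z/2Z)

f factors as (x^2 - 93)(x^2 - 151), so the splitting field is K = Q(sqrt(93), sqrt(151)). The elements 93, 151, 14043 are all non-squares in Q, so sqrt(93) and sqrt(151) generate independent quadratic extensions. Thus [K:Q] = 4 and Gal(K/Q) is generated by the two order-2 automorphisms sqrt(93) ↦ -sqrt(93) and sqrt(151) ↦ -sqrt(151), giving V_4.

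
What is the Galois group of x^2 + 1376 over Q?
Gal(K/Q) = Z/2Z (cyclic of order 2)

x^2 + 1376 is irreducible over Q since -1376 is not a rational square. The splitting field Q(sqrt(-1376)) has degree 2 over Q, and its unique nontrivial automorphism is sqrt(-1376) ↦ -sqrt(-1376). Hence Gal(Q(sqrt(-1376))/Q) = Z/2Z.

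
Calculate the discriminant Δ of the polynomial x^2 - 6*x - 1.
Δ = 40

For a quadratic a x^2 + b x + c the discriminant is Δ = b^2 - 4ac = (-6)^2 - 4*(1)*(-1) = 36 - (-4) = 40.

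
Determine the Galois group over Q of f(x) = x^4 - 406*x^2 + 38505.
Gal(K/Q) = V_4 (Klein four-group, Z/2Z × Z/2Z)

f factors as (x^2 - 151)(x^2 - 255), so the splitting field is K = Q(sqrt(151), sqrt(255)). The elements 151, 255, 38505 are all non-squares in Q, so sqrt(151) and sqrt(255) generate independent quadratic extensions. Thus [K:Q] = 4 and Gal(K/Q) is generated by the two order-2 automorphisms sqrt(151) ↦ -sqrt(151) and sqrt(255) ↦ -sqrt(255), giving V_4.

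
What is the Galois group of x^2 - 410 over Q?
Gal(K/Q) = Z/2Z (cyclic of order 2)

x^2 - 410 is irreducible over Q since 410 is not a rational square. The splitting field Q(sqrt(410)) has degree 2 over Q, and its unique nontrivial automorphism is sqrt(410) ↦ -sqrt(410). Hence Gal(Q(sqrt(410))/Q) = Z/2Z.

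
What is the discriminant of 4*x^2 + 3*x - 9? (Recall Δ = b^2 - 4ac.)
Δ = 153

For a quadratic a x^2 + b x + c the discriminant is Δ = b^2 - 4ac = (3)^2 - 4*(4)*(-9) = 9 - (-144) = 153.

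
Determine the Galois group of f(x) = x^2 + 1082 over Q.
Gal(K/Q) = Z/2Z (cyclic of order 2)

x^2 + 1082 is irreducible over Q since -1082 is not a rational square. The splitting field Q(sqrt(-1082)) has degree 2 over Q, and its unique nontrivial automorphism is sqrt(-1082) ↦ -sqrt(-1082). Hence Gal(Q(sqrt(-1082))/Q) = Z/2Z.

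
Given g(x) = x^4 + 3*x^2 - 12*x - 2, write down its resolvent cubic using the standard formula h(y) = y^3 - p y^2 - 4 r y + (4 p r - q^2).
h(y) = y^3 - 3*y^2 + 8*y - 168

Identify coefficients: p = 3, q = -12, r = -2.
Plug into h(y) = y^3 - p y^2 - 4 r y + (4 p r - q^2):
  h(y) = y^3 - (3) y^2 - 4*(-2) y + (4*(3)*(-2) - (-12)^2)
       = y^3 + (-3) y^2 + (8) y + (-168).
Simplifying: h(y) = y^3 - 3*y^2 + 8*y - 168.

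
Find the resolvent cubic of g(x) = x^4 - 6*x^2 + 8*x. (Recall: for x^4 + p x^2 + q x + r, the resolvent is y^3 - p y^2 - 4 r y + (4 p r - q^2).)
h(y) = y^3 + 6*y^2 - 64

Identify coefficients: p = -6, q = 8, r = 0.
Plug into h(y) = y^3 - p y^2 - 4 r y + (4 p r - q^2):
  h(y) = y^3 - (-6) y^2 - 4*(0) y + (4*(-6)*(0) - (8)^2)
       = y^3 + (6) y^2 + (0) y + (-64).
Simplifying: h(y) = y^3 + 6*y^2 - 64.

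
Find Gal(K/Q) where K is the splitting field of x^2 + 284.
Gal(K/Q) = Z/2Z (cyclic of order 2)

x^2 + 284 is irreducible over Q since -284 is not a rational square. The splitting field Q(sqrt(-284)) has degree 2 over Q, and its unique nontrivial automorphism is sqrt(-284) ↦ -sqrt(-284). Hence Gal(Q(sqrt(-284))/Q) = Z/2Z.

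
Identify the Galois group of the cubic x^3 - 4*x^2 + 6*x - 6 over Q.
Gal(K/Q) = S_3 (symmetric group of order 6)

Compute the discriminant of x^3 + (-4)*x^2 + (6)*x + (-6): Δ = -204. Since Δ is not a rational square, the Galois group is not contained in A_3; it must be the full S_3 (irreducibility of the cubic rules out anything smaller).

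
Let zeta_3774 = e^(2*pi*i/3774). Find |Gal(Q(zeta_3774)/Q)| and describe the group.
|Gal(Q(zeta_3774)/Q)| = phi(3774) = 1152; group ≅ (Z/3774Z)^* ≅ Z/2Z × Z/16Z × Z/36Z

The n-th cyclotomic polynomial Φ_3774(x) is the minimal polynomial of zeta_3774 over Q and has degree phi(3774) = 1152. So Q(zeta_3774) is a degree-1152 Galois extension with Galois group (Z/3774Z)^*. By CRT, (Z/3774Z)^* ≅ (Z/2Z)^* × (Z/3Z)^* × (Z/17Z)^* × (Z/37Z)^*. Each prime-power unit group is (Z/2Z)^* ≅ trivial group (order 1); (Z/3Z)^* ≅ Z/2Z; (Z/17Z)^* ≅ Z/16Z; (Z/37Z)^* ≅ Z/36Z. Hence Gal(Q(zeta_3774)/Q) ≅ Z/2Z × Z/16Z × Z/36Z.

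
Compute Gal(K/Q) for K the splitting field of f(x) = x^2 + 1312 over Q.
Gal(K/Q) = Z/2Z (cyclic of order 2)

x^2 + 1312 is irreducible over Q since -1312 is not a rational square. The splitting field Q(sqrt(-1312)) has degree 2 over Q, and its unique nontrivial automorphism is sqrt(-1312) ↦ -sqrt(-1312). Hence Gal(Q(sqrt(-1312))/Q) = Z/2Z.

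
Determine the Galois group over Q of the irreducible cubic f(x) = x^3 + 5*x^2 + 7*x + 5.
Gal(K/Q) = S_3 (symmetric group of order 6)

Compute the discriminant of x^3 + (5)*x^2 + (7)*x + (5): Δ = -172. Since Δ is not a rational square, the Galois group is not contained in A_3; it must be the full S_3 (irreducibility of the cubic rules out anything smaller).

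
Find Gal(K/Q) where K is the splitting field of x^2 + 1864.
Gal(K/Q) = Z/2Z (cyclic of order 2)

x^2 + 1864 is irreducible over Q since -1864 is not a rational square. The splitting field Q(sqrt(-1864)) has degree 2 over Q, and its unique nontrivial automorphism is sqrt(-1864) ↦ -sqrt(-1864). Hence Gal(Q(sqrt(-1864))/Q) = Z/2Z.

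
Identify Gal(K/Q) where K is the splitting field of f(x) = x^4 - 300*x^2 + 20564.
Gal(K/Q) = V_4 (Klein four-group, Z/2Z × Z/2Z)

f factors as (x^2 - 194)(x^2 - 106), so the splitting field is K = Q(sqrt(194), sqrt(106)). The elements 194, 106, 20564 are all non-squares in Q, so sqrt(194) and sqrt(106) generate independent quadratic extensions. Thus [K:Q] = 4 and Gal(K/Q) is generated by the two order-2 automorphisms sqrt(194) ↦ -sqrt(194) and sqrt(106) ↦ -sqrt(106), giving V_4.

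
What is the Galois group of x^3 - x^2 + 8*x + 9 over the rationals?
Gal(K/Q) = S_3 (symmetric group of order 6)

Compute the discriminant of x^3 + (-1)*x^2 + (8)*x + (9): Δ = -5431. Since Δ is not a rational square, the Galois group is not contained in A_3; it must be the full S_3 (irreducibility of the cubic rules out anything smaller).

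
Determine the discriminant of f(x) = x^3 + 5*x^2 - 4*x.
Δ = 656

For x^3 + a x^2 + b x + c the discriminant is Δ = 18 a b c - 4 a^3 c + a^2 b^2 - 4 b^3 - 27 c^2.
Plug a = 5, b = -4, c = 0:
  18*(5)*(-4)*(0) - 4*(5)^3*(0) + (5)^2*(-4)^2 - 4*(-4)^3 - 27*(0)^2
  = 0 + (0) + 400 + (256) + (0)
  = 656.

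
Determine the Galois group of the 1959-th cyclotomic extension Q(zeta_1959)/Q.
|Gal(Q(zeta_1959)/Q)| = phi(1959) = 1304; group ≅ (Z/1959Z)^* ≅ Z/2Z × Z/652Z

The n-th cyclotomic polynomial Φ_1959(x) is the minimal polynomial of zeta_1959 over Q and has degree phi(1959) = 1304. So Q(zeta_1959) is a degree-1304 Galois extension with Galois group (Z/1959Z)^*. By CRT, (Z/1959Z)^* ≅ (Z/3Z)^* × (Z/653Z)^*. Each prime-power unit group is (Z/3Z)^* ≅ Z/2Z; (Z/653Z)^* ≅ Z/652Z. Hence Gal(Q(zeta_1959)/Q) ≅ Z/2Z × Z/652Z.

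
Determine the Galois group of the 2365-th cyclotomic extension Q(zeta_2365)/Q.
|Gal(Q(zeta_2365)/Q)| = phi(2365) = 1680; group ≅ (Z/2365Z)^* ≅ Z/4Z × Z/10Z × Z/42Z

The n-th cyclotomic polynomial Φ_2365(x) is the minimal polynomial of zeta_2365 over Q and has degree phi(2365) = 1680. So Q(zeta_2365) is a degree-1680 Galois extension with Galois group (Z/2365Z)^*. By CRT, (Z/2365Z)^* ≅ (Z/5Z)^* × (Z/11Z)^* × (Z/43Z)^*. Each prime-power unit group is (Z/5Z)^* ≅ Z/4Z; (Z/11Z)^* ≅ Z/10Z; (Z/43Z)^* ≅ Z/42Z. Hence Gal(Q(zeta_2365)/Q) ≅ Z/4Z × Z/10Z × Z/42Z.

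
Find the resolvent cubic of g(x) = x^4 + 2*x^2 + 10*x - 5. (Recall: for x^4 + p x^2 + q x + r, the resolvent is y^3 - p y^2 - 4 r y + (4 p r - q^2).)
h(y) = y^3 - 2*y^2 + 20*y - 140

Identify coefficients: p = 2, q = 10, r = -5.
Plug into h(y) = y^3 - p y^2 - 4 r y + (4 p r - q^2):
  h(y) = y^3 - (2) y^2 - 4*(-5) y + (4*(2)*(-5) - (10)^2)
       = y^3 + (-2) y^2 + (20) y + (-140).
Simplifying: h(y) = y^3 - 2*y^2 + 20*y - 140.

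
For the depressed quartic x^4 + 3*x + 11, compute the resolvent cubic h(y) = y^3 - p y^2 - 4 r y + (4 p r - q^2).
h(y) = y^3 - 44*y - 9

Identify coefficients: p = 0, q = 3, r = 11.
Plug into h(y) = y^3 - p y^2 - 4 r y + (4 p r - q^2):
  h(y) = y^3 - (0) y^2 - 4*(11) y + (4*(0)*(11) - (3)^2)
       = y^3 + (0) y^2 + (-44) y + (-9).
Simplifying: h(y) = y^3 - 44*y - 9.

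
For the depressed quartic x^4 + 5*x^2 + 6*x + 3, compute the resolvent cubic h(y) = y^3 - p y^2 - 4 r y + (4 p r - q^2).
h(y) = y^3 - 5*y^2 - 12*y + 24

Identify coefficients: p = 5, q = 6, r = 3.
Plug into h(y) = y^3 - p y^2 - 4 r y + (4 p r - q^2):
  h(y) = y^3 - (5) y^2 - 4*(3) y + (4*(5)*(3) - (6)^2)
       = y^3 + (-5) y^2 + (-12) y + (24).
Simplifying: h(y) = y^3 - 5*y^2 - 12*y + 24.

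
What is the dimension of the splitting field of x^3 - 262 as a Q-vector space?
[K:Q] = 6

x^3 - 262 has one real root r = 262^(1/3) and two complex roots r*zeta_3, r*zeta_3^2 where zeta_3 = e^(2*pi*i/3). The splitting field is Q(r, zeta_3). [Q(r):Q] = 3 and [Q(zeta_3):Q] = 2 with gcd = 1, so [Q(r, zeta_3):Q] = 3 * 2 = 6.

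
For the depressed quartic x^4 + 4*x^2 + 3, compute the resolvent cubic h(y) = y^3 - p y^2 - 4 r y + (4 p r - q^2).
h(y) = y^3 - 4*y^2 - 12*y + 48

Identify coefficients: p = 4, q = 0, r = 3.
Plug into h(y) = y^3 - p y^2 - 4 r y + (4 p r - q^2):
  h(y) = y^3 - (4) y^2 - 4*(3) y + (4*(4)*(3) - (0)^2)
       = y^3 + (-4) y^2 + (-12) y + (48).
Simplifying: h(y) = y^3 - 4*y^2 - 12*y + 48.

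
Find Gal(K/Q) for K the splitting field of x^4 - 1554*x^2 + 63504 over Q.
Gal(K/Q) = Z/2Z (cyclic of order 2)

f factors as (x^2 - 1512)(x^2 - 42), so the splitting field is K = Q(sqrt(1512), sqrt(42)). The squarefree part of 1512 is 42 and the squarefree part of 42 is also 42, so sqrt(1512) and sqrt(42) are both rational multiples of sqrt(42). Hence Q(sqrt(1512)) = Q(sqrt(42)) = Q(sqrt(42)), and the splitting field collapses to a single degree-2 extension with Galois group Z/2Z.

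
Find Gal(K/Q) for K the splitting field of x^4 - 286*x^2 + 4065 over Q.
Gal(K/Q) = V_4 (Klein four-group, Z/2Z × Z/2Z)

f factors as (x^2 - 15)(x^2 - 271), so the splitting field is K = Q(sqrt(15), sqrt(271)). The elements 15, 271, 4065 are all non-squares in Q, so sqrt(15) and sqrt(271) generate independent quadratic extensions. Thus [K:Q] = 4 and Gal(K/Q) is generated by the two order-2 automorphisms sqrt(15) ↦ -sqrt(15) and sqrt(271) ↦ -sqrt(271), giving V_4.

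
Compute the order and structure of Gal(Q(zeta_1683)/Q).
|Gal(Q(zeta_1683)/Q)| = phi(1683) = 960; group ≅ (Z/1683Z)^* ≅ Z/6Z × Z/10Z × Z/16Z

The n-th cyclotomic polynomial Φ_1683(x) is the minimal polynomial of zeta_1683 over Q and has degree phi(1683) = 960. So Q(zeta_1683) is a degree-960 Galois extension with Galois group (Z/1683Z)^*. By CRT, (Z/1683Z)^* ≅ (Z/9Z)^* × (Z/11Z)^* × (Z/17Z)^*. Each prime-power unit group is (Z/9Z)^* ≅ Z/6Z; (Z/11Z)^* ≅ Z/10Z; (Z/17Z)^* ≅ Z/16Z. Hence Gal(Q(zeta_1683)/Q) ≅ Z/6Z × Z/10Z × Z/16Z.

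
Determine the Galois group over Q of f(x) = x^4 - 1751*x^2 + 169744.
Gal(K/Q) = Z/2Z (cyclic of order 2)

f factors as (x^2 - 103)(x^2 - 1648), so the splitting field is K = Q(sqrt(103), sqrt(1648)). The squarefree part of 103 is 103 and the squarefree part of 1648 is also 103, so sqrt(103) and sqrt(1648) are both rational multiples of sqrt(103). Hence Q(sqrt(103)) = Q(sqrt(1648)) = Q(sqrt(103)), and the splitting field collapses to a single degree-2 extension with Galois group Z/2Z.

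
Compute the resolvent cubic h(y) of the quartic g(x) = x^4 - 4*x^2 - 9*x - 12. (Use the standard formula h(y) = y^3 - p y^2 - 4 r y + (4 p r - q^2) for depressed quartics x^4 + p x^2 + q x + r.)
h(y) = y^3 + 4*y^2 + 48*y + 111

Identify coefficients: p = -4, q = -9, r = -12.
Plug into h(y) = y^3 - p y^2 - 4 r y + (4 p r - q^2):
  h(y) = y^3 - (-4) y^2 - 4*(-12) y + (4*(-4)*(-12) - (-9)^2)
       = y^3 + (4) y^2 + (48) y + (111).
Simplifying: h(y) = y^3 + 4*y^2 + 48*y + 111.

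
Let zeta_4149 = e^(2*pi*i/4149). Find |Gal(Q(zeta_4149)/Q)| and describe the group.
|Gal(Q(zeta_4149)/Q)| = phi(4149) = 2760; group ≅ (Z/4149Z)^* ≅ Z/6Z × Z/460Z

The n-th cyclotomic polynomial Φ_4149(x) is the minimal polynomial of zeta_4149 over Q and has degree phi(4149) = 2760. So Q(zeta_4149) is a degree-2760 Galois extension with Galois group (Z/4149Z)^*. By CRT, (Z/4149Z)^* ≅ (Z/9Z)^* × (Z/461Z)^*. Each prime-power unit group is (Z/9Z)^* ≅ Z/6Z; (Z/461Z)^* ≅ Z/460Z. Hence Gal(Q(zeta_4149)/Q) ≅ Z/6Z × Z/460Z.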